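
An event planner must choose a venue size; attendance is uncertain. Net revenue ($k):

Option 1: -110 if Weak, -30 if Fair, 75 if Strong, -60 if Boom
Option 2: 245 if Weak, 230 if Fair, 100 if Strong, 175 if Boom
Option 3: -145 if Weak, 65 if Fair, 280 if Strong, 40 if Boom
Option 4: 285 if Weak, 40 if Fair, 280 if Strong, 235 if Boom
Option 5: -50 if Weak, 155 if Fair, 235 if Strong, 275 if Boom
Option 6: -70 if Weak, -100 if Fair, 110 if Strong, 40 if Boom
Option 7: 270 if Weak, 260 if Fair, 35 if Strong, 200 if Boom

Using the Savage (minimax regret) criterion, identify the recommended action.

Column bests: Weak=285, Fair=260, Strong=280, Boom=275.
Option 1 regrets: 395, 290, 205, 335 → max 395
Option 2 regrets: 40, 30, 180, 100 → max 180
Option 3 regrets: 430, 195, 0, 235 → max 430
Option 4 regrets: 0, 220, 0, 40 → max 220
Option 5 regrets: 335, 105, 45, 0 → max 335
Option 6 regrets: 355, 360, 170, 235 → max 360
Option 7 regrets: 15, 0, 245, 75 → max 245
Smallest max regret = 180 → Option 2.

Option 2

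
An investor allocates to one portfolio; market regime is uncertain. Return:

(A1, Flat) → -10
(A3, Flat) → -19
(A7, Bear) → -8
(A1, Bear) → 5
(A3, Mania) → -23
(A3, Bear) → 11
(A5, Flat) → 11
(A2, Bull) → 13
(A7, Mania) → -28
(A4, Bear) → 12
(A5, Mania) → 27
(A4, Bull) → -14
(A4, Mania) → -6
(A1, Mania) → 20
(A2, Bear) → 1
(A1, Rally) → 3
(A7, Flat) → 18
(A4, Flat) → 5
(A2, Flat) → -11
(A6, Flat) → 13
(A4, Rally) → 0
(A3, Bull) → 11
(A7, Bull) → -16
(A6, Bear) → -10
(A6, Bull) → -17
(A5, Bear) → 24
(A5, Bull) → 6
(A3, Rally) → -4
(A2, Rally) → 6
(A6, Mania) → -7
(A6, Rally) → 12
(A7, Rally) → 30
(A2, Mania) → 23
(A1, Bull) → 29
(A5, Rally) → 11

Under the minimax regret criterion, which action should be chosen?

A5

Column bests: Bear=24, Flat=18, Bull=29, Rally=30, Mania=27.
A1 regrets: 19, 28, 0, 27, 7 → max 28
A2 regrets: 23, 29, 16, 24, 4 → max 29
A3 regrets: 13, 37, 18, 34, 50 → max 50
A4 regrets: 12, 13, 43, 30, 33 → max 43
A5 regrets: 0, 7, 23, 19, 0 → max 23
A6 regrets: 34, 5, 46, 18, 34 → max 46
A7 regrets: 32, 0, 45, 0, 55 → max 55
Smallest max regret = 23 → A5.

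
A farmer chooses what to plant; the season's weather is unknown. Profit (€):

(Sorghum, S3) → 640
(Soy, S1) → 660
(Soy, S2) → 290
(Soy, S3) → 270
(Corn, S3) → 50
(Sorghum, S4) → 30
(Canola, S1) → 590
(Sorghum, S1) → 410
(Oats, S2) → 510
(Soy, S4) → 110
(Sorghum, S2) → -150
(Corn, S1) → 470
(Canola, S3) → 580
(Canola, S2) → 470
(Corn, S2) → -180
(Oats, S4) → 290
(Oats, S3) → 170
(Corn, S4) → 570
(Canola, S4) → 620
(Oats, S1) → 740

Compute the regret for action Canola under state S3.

Best payoff under S3 is 640.
Regret = 640 − 580 = 60.

60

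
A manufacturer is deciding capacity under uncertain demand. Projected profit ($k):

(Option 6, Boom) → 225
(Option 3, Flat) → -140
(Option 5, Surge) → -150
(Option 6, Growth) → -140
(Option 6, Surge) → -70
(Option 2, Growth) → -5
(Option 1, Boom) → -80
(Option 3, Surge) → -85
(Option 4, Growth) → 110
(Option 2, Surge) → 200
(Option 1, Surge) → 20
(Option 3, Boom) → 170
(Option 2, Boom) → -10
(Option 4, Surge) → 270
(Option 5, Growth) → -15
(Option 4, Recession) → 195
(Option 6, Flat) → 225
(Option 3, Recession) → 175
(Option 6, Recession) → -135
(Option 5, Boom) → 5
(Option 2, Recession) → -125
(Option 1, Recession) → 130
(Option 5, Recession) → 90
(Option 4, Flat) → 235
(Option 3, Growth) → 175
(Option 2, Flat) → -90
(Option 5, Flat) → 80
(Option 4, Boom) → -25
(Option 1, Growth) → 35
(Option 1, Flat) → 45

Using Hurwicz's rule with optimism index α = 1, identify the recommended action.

Option 1: 1·130 + 0·(-80) = 130
Option 2: 1·200 + 0·(-125) = 200
Option 3: 1·175 + 0·(-140) = 175
Option 4: 1·270 + 0·(-25) = 270
Option 5: 1·90 + 0·(-150) = 90
Option 6: 1·225 + 0·(-140) = 225
Highest Hurwicz score = 270 → Option 4.

Option 4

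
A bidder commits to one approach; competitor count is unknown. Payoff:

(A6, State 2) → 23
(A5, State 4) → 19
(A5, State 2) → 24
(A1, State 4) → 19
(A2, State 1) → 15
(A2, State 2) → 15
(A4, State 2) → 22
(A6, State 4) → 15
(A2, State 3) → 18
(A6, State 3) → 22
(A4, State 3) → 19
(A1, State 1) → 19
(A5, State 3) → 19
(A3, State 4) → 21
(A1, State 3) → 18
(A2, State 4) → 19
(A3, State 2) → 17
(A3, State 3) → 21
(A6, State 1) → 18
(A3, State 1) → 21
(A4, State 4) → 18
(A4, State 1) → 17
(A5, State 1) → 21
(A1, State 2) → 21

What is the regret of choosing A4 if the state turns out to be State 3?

Best payoff under State 3 is 22.
Regret = 22 − 19 = 3.

3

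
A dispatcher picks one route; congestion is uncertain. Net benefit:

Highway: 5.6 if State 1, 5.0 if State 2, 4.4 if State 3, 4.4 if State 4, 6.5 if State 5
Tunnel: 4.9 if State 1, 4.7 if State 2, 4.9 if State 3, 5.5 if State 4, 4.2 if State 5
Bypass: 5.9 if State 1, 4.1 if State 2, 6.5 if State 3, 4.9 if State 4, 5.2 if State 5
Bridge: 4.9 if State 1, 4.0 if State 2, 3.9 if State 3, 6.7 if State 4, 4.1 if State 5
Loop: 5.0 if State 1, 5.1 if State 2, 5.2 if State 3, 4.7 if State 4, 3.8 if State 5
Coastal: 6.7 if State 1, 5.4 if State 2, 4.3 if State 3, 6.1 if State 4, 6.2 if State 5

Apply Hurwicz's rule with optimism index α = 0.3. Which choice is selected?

Highway

Highway: 0.3·6.5 + 0.7·4.4 = 5.03
Tunnel: 0.3·5.5 + 0.7·4.2 = 4.59
Bypass: 0.3·6.5 + 0.7·4.1 = 4.82
Bridge: 0.3·6.7 + 0.7·3.9 = 4.74
Loop: 0.3·5.2 + 0.7·3.8 = 4.22
Coastal: 0.3·6.7 + 0.7·4.3 = 5.02
Highest Hurwicz score = 5.03 → Highway.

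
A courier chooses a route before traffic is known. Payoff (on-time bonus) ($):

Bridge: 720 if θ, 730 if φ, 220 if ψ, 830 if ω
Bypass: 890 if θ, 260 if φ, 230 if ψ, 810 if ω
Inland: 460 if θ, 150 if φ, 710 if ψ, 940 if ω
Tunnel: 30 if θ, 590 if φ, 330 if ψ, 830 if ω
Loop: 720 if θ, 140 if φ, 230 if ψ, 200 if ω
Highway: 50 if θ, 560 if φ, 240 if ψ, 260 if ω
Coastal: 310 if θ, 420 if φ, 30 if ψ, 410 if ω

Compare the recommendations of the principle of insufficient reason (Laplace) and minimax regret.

Row averages: Bridge=625, Bypass=547.5, Inland=565, Tunnel=445, Loop=322.5, Highway=277.5, Coastal=292.5
Highest average = 625 → Bridge.
Column bests: θ=890, φ=730, ψ=710, ω=940.
Bridge regrets: 170, 0, 490, 110 → max 490
Bypass regrets: 0, 470, 480, 130 → max 480
Inland regrets: 430, 580, 0, 0 → max 580
Tunnel regrets: 860, 140, 380, 110 → max 860
Loop regrets: 170, 590, 480, 740 → max 740
Highway regrets: 840, 170, 470, 680 → max 840
Coastal regrets: 580, 310, 680, 530 → max 680
Smallest max regret = 480 → Bypass.

laplace → Bridge; minimax regret → Bypass (disagree)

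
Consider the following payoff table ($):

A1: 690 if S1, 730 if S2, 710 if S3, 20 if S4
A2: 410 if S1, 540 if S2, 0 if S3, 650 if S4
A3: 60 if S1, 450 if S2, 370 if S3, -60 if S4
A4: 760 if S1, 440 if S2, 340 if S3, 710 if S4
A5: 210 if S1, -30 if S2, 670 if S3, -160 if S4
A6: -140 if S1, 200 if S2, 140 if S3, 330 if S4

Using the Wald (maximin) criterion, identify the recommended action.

A4

Row minima: A1=20, A2=0, A3=-60, A4=340, A5=-160, A6=-140
Best worst-case = 340 → A4.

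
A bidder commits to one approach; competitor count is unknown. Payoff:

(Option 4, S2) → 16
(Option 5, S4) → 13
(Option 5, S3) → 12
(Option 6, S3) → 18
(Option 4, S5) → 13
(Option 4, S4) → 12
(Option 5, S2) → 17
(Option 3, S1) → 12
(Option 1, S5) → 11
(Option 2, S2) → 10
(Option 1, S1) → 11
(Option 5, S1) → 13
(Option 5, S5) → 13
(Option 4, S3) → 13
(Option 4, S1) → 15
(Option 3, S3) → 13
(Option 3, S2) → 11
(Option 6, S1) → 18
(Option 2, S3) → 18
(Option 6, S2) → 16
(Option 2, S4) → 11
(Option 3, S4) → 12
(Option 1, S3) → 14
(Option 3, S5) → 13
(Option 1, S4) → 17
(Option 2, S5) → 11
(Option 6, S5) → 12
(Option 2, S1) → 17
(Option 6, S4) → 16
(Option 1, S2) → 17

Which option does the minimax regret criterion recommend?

Option 6

Column bests: S1=18, S2=17, S3=18, S4=17, S5=13.
Option 1 regrets: 7, 0, 4, 0, 2 → max 7
Option 2 regrets: 1, 7, 0, 6, 2 → max 7
Option 3 regrets: 6, 6, 5, 5, 0 → max 6
Option 4 regrets: 3, 1, 5, 5, 0 → max 5
Option 5 regrets: 5, 0, 6, 4, 0 → max 6
Option 6 regrets: 0, 1, 0, 1, 1 → max 1
Smallest max regret = 1 → Option 6.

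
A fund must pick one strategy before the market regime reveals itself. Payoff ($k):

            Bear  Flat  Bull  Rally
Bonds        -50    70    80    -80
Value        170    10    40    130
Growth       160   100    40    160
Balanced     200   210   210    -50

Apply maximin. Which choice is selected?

Growth

Row minima: Bonds=-80, Value=10, Growth=40, Balanced=-50
Best worst-case = 40 → Growth.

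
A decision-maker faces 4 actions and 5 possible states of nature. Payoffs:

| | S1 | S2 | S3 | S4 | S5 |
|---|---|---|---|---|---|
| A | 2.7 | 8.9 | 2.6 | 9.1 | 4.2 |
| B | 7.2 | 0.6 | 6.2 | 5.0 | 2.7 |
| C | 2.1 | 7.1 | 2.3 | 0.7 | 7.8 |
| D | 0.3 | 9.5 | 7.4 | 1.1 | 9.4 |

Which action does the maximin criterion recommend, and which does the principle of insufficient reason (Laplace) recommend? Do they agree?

Row minima: A=2.6, B=0.6, C=0.7, D=0.3
Best worst-case = 2.6 → A.
Row averages: A=5.5, B=4.34, C=4, D=5.54
Highest average = 5.54 → D.

maximin → A; laplace → D (disagree)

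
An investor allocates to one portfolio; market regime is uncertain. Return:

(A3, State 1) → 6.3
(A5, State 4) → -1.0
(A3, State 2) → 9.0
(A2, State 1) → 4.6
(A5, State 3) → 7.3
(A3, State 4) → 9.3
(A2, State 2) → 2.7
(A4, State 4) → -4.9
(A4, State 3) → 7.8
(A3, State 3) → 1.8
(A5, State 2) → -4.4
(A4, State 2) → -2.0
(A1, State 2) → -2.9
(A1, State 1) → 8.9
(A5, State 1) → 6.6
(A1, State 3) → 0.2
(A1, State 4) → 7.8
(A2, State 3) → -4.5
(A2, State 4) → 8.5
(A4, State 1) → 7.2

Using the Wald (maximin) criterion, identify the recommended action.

A3

Row minima: A1=-2.9, A2=-4.5, A3=1.8, A4=-4.9, A5=-4.4
Best worst-case = 1.8 → A3.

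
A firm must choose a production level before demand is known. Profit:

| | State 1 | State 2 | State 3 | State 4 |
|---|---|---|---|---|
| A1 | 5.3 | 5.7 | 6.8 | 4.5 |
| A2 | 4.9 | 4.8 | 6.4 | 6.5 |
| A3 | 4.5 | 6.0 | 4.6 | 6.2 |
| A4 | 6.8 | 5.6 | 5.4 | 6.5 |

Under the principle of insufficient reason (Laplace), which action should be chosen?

Row averages: A1=5.575, A2=5.65, A3=5.325, A4=6.075
Highest average = 6.075 → A4.

A4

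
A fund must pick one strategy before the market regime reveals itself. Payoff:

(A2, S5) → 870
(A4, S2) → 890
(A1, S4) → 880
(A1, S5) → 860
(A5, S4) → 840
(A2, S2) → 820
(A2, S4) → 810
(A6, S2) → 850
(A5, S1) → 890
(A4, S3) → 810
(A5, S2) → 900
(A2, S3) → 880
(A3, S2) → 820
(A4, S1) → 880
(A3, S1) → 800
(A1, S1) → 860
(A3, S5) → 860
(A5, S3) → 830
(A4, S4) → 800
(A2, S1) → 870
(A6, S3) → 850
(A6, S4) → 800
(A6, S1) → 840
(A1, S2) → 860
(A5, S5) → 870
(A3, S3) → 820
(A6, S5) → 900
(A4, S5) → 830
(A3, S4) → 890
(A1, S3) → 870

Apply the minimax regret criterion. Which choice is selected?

A1

Column bests: S1=890, S2=900, S3=880, S4=890, S5=900.
A1 regrets: 30, 40, 10, 10, 40 → max 40
A2 regrets: 20, 80, 0, 80, 30 → max 80
A3 regrets: 90, 80, 60, 0, 40 → max 90
A4 regrets: 10, 10, 70, 90, 70 → max 90
A5 regrets: 0, 0, 50, 50, 30 → max 50
A6 regrets: 50, 50, 30, 90, 0 → max 90
Smallest max regret = 40 → A1.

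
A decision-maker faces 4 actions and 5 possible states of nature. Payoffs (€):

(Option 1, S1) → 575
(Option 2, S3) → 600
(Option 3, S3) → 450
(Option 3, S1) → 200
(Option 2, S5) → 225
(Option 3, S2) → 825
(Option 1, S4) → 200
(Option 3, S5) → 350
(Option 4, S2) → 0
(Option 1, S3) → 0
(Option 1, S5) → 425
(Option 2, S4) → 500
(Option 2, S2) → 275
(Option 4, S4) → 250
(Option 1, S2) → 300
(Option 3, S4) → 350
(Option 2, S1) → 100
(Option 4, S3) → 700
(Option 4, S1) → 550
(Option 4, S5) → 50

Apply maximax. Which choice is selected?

Option 3

Row maxima: Option 1=575, Option 2=600, Option 3=825, Option 4=700
Best best-case = 825 → Option 3.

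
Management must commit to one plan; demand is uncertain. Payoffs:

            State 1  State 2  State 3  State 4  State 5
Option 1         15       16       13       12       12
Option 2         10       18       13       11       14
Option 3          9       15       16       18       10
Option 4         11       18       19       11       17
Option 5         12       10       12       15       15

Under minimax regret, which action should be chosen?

Option 1

Column bests: State 1=15, State 2=18, State 3=19, State 4=18, State 5=17.
Option 1 regrets: 0, 2, 6, 6, 5 → max 6
Option 2 regrets: 5, 0, 6, 7, 3 → max 7
Option 3 regrets: 6, 3, 3, 0, 7 → max 7
Option 4 regrets: 4, 0, 0, 7, 0 → max 7
Option 5 regrets: 3, 8, 7, 3, 2 → max 8
Smallest max regret = 6 → Option 1.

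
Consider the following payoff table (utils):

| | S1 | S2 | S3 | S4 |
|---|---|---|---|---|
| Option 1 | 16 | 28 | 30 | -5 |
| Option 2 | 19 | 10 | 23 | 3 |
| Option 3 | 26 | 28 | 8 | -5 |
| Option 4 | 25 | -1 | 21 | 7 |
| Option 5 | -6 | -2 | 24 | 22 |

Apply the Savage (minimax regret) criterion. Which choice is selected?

Option 2

Column bests: S1=26, S2=28, S3=30, S4=22.
Option 1 regrets: 10, 0, 0, 27 → max 27
Option 2 regrets: 7, 18, 7, 19 → max 19
Option 3 regrets: 0, 0, 22, 27 → max 27
Option 4 regrets: 1, 29, 9, 15 → max 29
Option 5 regrets: 32, 30, 6, 0 → max 32
Smallest max regret = 19 → Option 2.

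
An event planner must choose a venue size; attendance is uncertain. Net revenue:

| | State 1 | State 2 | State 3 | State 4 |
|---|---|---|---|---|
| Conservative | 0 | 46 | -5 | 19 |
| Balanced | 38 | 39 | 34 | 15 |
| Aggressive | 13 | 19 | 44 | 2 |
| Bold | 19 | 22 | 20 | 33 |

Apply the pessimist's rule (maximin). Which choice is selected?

Row minima: Conservative=-5, Balanced=15, Aggressive=2, Bold=19
Best worst-case = 19 → Bold.

Bold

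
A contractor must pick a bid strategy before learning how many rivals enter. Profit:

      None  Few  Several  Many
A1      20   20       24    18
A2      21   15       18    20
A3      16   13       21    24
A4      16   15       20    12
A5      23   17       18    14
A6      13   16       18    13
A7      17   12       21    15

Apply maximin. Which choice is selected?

A1

Row minima: A1=18, A2=15, A3=13, A4=12, A5=14, A6=13, A7=12
Best worst-case = 18 → A1.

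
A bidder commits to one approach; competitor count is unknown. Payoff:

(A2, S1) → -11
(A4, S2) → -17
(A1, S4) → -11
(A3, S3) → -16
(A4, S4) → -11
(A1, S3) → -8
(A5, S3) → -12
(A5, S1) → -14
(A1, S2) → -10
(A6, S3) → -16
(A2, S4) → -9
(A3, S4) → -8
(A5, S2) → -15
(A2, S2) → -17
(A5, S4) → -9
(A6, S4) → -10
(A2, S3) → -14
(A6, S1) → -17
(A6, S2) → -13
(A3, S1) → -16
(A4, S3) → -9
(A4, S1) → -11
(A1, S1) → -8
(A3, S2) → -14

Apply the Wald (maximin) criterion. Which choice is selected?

Row minima: A1=-11, A2=-17, A3=-16, A4=-17, A5=-15, A6=-17
Best worst-case = -11 → A1.

A1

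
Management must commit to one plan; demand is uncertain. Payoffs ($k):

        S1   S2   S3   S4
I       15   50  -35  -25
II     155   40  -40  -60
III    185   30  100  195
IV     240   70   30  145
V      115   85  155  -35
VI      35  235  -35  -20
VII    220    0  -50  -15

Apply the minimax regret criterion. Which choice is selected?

IV

Column bests: S1=240, S2=235, S3=155, S4=195.
I regrets: 225, 185, 190, 220 → max 225
II regrets: 85, 195, 195, 255 → max 255
III regrets: 55, 205, 55, 0 → max 205
IV regrets: 0, 165, 125, 50 → max 165
V regrets: 125, 150, 0, 230 → max 230
VI regrets: 205, 0, 190, 215 → max 215
VII regrets: 20, 235, 205, 210 → max 235
Smallest max regret = 165 → IV.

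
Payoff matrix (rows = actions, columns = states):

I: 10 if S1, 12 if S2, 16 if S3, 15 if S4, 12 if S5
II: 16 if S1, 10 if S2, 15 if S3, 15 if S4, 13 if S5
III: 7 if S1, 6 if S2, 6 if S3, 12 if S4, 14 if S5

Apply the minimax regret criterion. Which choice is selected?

Column bests: S1=16, S2=12, S3=16, S4=15, S5=14.
I regrets: 6, 0, 0, 0, 2 → max 6
II regrets: 0, 2, 1, 0, 1 → max 2
III regrets: 9, 6, 10, 3, 0 → max 10
Smallest max regret = 2 → II.

II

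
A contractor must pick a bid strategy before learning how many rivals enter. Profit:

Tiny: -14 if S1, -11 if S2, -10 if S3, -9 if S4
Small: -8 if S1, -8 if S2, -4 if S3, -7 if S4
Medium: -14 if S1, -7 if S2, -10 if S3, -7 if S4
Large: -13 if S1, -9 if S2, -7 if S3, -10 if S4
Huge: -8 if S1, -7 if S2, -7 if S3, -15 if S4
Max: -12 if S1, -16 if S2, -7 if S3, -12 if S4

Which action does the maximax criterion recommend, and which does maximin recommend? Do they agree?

maximax → Small; maximin → Small (agree)

Row maxima: Tiny=-9, Small=-4, Medium=-7, Large=-7, Huge=-7, Max=-7
Best best-case = -4 → Small.
Row minima: Tiny=-14, Small=-8, Medium=-14, Large=-13, Huge=-15, Max=-16
Best worst-case = -8 → Small.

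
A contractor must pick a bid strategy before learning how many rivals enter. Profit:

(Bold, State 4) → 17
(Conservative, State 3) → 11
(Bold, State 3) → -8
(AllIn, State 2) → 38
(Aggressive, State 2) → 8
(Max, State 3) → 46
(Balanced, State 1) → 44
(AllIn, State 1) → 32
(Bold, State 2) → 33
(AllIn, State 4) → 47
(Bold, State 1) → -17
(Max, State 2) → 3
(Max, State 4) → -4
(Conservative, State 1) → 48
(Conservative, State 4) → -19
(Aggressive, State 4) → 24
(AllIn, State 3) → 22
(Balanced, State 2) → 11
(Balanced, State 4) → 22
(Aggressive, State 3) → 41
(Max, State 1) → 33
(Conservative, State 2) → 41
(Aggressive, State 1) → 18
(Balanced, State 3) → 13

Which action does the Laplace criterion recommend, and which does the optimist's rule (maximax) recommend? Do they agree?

laplace → AllIn; maximax → Conservative (disagree)

Row averages: Conservative=20.25, Balanced=22.5, Aggressive=22.75, Bold=6.25, AllIn=34.75, Max=19.5
Highest average = 34.75 → AllIn.
Row maxima: Conservative=48, Balanced=44, Aggressive=41, Bold=33, AllIn=47, Max=46
Best best-case = 48 → Conservative.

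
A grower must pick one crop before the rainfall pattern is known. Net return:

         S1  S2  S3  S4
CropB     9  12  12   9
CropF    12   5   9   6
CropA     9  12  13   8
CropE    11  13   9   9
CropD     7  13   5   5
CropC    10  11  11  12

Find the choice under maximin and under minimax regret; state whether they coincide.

Row minima: CropB=9, CropF=5, CropA=8, CropE=9, CropD=5, CropC=10
Best worst-case = 10 → CropC.
Column bests: S1=12, S2=13, S3=13, S4=12.
CropB regrets: 3, 1, 1, 3 → max 3
CropF regrets: 0, 8, 4, 6 → max 8
CropA regrets: 3, 1, 0, 4 → max 4
CropE regrets: 1, 0, 4, 3 → max 4
CropD regrets: 5, 0, 8, 7 → max 8
CropC regrets: 2, 2, 2, 0 → max 2
Smallest max regret = 2 → CropC.

maximin → CropC; minimax regret → CropC (agree)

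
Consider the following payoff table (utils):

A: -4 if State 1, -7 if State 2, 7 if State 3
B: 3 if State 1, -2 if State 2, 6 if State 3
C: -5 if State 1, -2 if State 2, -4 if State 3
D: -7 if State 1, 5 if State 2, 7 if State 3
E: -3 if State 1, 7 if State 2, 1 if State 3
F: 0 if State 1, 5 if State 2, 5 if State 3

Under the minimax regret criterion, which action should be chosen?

F

Column bests: State 1=3, State 2=7, State 3=7.
A regrets: 7, 14, 0 → max 14
B regrets: 0, 9, 1 → max 9
C regrets: 8, 9, 11 → max 11
D regrets: 10, 2, 0 → max 10
E regrets: 6, 0, 6 → max 6
F regrets: 3, 2, 2 → max 3
Smallest max regret = 3 → F.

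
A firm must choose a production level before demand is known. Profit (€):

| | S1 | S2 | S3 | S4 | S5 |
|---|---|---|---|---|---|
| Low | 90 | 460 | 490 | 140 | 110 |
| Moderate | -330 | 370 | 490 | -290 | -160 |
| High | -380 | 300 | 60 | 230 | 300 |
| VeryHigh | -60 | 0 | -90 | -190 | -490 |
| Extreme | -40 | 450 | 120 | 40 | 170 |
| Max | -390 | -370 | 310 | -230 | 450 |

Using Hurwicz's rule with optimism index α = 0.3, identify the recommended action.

Low: 0.3·490 + 0.7·90 = 210
Moderate: 0.3·490 + 0.7·(-330) = -84
High: 0.3·300 + 0.7·(-380) = -176
VeryHigh: 0.3·0 + 0.7·(-490) = -343
Extreme: 0.3·450 + 0.7·(-40) = 107
Max: 0.3·450 + 0.7·(-390) = -138
Highest Hurwicz score = 210 → Low.

Low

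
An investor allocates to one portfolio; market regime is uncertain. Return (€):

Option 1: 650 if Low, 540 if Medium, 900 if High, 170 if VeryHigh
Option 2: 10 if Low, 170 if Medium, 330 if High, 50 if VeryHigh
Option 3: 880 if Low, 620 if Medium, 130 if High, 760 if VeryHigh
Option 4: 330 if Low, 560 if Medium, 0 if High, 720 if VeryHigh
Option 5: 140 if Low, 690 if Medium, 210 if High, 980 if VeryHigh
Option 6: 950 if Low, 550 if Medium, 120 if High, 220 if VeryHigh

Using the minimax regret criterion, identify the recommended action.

Option 3

Column bests: Low=950, Medium=690, High=900, VeryHigh=980.
Option 1 regrets: 300, 150, 0, 810 → max 810
Option 2 regrets: 940, 520, 570, 930 → max 940
Option 3 regrets: 70, 70, 770, 220 → max 770
Option 4 regrets: 620, 130, 900, 260 → max 900
Option 5 regrets: 810, 0, 690, 0 → max 810
Option 6 regrets: 0, 140, 780, 760 → max 780
Smallest max regret = 770 → Option 3.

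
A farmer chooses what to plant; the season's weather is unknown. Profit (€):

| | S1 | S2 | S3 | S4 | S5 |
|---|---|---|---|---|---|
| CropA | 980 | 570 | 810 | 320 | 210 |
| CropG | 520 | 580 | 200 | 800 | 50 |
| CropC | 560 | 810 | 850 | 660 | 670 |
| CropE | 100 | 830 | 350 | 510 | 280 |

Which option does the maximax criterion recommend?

CropA

Row maxima: CropA=980, CropG=800, CropC=850, CropE=830
Best best-case = 980 → CropA.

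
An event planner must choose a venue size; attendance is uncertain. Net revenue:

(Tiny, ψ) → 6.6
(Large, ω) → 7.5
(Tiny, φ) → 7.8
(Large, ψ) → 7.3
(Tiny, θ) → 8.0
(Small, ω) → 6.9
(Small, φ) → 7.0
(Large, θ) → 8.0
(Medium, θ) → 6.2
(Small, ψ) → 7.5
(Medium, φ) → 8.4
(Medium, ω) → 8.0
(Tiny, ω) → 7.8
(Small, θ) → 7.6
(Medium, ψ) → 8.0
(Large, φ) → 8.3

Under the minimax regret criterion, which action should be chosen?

Large

Column bests: θ=8.0, φ=8.4, ψ=8.0, ω=8.0.
Tiny regrets: 0.0, 0.6, 1.4, 0.2 → max 1.4
Small regrets: 0.4, 1.4, 0.5, 1.1 → max 1.4
Medium regrets: 1.8, 0.0, 0.0, 0.0 → max 1.8
Large regrets: 0.0, 0.1, 0.7, 0.5 → max 0.7
Smallest max regret = 0.7 → Large.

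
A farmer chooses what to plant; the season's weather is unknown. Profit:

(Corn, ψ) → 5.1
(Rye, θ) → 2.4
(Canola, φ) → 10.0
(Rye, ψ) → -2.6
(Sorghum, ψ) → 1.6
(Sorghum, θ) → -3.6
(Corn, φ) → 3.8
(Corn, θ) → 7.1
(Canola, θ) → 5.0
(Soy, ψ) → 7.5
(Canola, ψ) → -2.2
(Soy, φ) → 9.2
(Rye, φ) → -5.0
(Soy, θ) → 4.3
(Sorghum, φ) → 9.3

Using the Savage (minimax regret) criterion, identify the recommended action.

Column bests: θ=7.1, φ=10.0, ψ=7.5.
Corn regrets: 0.0, 6.2, 2.4 → max 6.2
Sorghum regrets: 10.7, 0.7, 5.9 → max 10.7
Canola regrets: 2.1, 0.0, 9.7 → max 9.7
Rye regrets: 4.7, 15.0, 10.1 → max 15.0
Soy regrets: 2.8, 0.8, 0.0 → max 2.8
Smallest max regret = 2.8 → Soy.

Soy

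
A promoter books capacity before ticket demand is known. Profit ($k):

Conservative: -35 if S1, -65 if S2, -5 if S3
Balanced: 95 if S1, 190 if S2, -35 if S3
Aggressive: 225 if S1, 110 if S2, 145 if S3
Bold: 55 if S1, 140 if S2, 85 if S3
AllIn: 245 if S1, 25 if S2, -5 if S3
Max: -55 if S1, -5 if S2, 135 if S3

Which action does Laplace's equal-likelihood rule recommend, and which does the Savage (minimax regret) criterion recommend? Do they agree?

Row averages: Conservative=-35, Balanced=250/3, Aggressive=160, Bold=280/3, AllIn=265/3, Max=25
Highest average = 160 → Aggressive.
Column bests: S1=245, S2=190, S3=145.
Conservative regrets: 280, 255, 150 → max 280
Balanced regrets: 150, 0, 180 → max 180
Aggressive regrets: 20, 80, 0 → max 80
Bold regrets: 190, 50, 60 → max 190
AllIn regrets: 0, 165, 150 → max 165
Max regrets: 300, 195, 10 → max 300
Smallest max regret = 80 → Aggressive.

laplace → Aggressive; minimax regret → Aggressive (agree)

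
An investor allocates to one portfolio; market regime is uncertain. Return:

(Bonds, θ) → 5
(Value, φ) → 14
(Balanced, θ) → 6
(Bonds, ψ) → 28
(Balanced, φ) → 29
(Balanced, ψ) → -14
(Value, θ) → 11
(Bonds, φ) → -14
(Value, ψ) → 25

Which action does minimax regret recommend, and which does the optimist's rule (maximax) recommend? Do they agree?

Column bests: θ=11, φ=29, ψ=28.
Bonds regrets: 6, 43, 0 → max 43
Value regrets: 0, 15, 3 → max 15
Balanced regrets: 5, 0, 42 → max 42
Smallest max regret = 15 → Value.
Row maxima: Bonds=28, Value=25, Balanced=29
Best best-case = 29 → Balanced.

minimax regret → Value; maximax → Balanced (disagree)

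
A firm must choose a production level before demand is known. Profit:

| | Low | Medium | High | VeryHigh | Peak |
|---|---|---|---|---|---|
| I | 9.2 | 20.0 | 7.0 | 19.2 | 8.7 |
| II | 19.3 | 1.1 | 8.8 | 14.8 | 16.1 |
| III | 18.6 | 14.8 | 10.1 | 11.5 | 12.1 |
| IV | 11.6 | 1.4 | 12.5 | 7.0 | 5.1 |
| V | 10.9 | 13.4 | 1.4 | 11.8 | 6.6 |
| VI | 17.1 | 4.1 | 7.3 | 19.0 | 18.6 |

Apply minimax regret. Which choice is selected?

III

Column bests: Low=19.3, Medium=20.0, High=12.5, VeryHigh=19.2, Peak=18.6.
I regrets: 10.1, 0.0, 5.5, 0.0, 9.9 → max 10.1
II regrets: 0.0, 18.9, 3.7, 4.4, 2.5 → max 18.9
III regrets: 0.7, 5.2, 2.4, 7.7, 6.5 → max 7.7
IV regrets: 7.7, 18.6, 0.0, 12.2, 13.5 → max 18.6
V regrets: 8.4, 6.6, 11.1, 7.4, 12.0 → max 12.0
VI regrets: 2.2, 15.9, 5.2, 0.2, 0.0 → max 15.9
Smallest max regret = 7.7 → III.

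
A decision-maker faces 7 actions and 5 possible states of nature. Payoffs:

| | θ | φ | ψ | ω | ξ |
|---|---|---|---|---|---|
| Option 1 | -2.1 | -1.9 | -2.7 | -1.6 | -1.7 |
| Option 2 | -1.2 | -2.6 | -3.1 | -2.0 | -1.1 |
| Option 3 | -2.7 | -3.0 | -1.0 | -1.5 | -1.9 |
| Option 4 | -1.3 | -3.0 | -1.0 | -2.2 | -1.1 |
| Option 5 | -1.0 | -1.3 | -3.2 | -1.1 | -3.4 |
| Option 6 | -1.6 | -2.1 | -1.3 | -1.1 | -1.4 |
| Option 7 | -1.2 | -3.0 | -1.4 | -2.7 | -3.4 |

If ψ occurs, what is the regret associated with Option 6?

0.3

Best payoff under ψ is -1.0.
Regret = -1.0 − (-1.3) = 0.3.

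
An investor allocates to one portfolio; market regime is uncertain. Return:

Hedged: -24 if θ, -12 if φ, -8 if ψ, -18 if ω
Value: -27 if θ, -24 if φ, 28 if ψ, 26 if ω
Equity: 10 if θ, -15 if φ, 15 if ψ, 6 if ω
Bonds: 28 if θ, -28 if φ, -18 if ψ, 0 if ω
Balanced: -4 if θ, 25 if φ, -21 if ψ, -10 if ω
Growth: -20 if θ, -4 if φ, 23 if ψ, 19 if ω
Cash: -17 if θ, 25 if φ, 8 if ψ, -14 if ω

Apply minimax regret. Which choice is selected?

Equity

Column bests: θ=28, φ=25, ψ=28, ω=26.
Hedged regrets: 52, 37, 36, 44 → max 52
Value regrets: 55, 49, 0, 0 → max 55
Equity regrets: 18, 40, 13, 20 → max 40
Bonds regrets: 0, 53, 46, 26 → max 53
Balanced regrets: 32, 0, 49, 36 → max 49
Growth regrets: 48, 29, 5, 7 → max 48
Cash regrets: 45, 0, 20, 40 → max 45
Smallest max regret = 40 → Equity.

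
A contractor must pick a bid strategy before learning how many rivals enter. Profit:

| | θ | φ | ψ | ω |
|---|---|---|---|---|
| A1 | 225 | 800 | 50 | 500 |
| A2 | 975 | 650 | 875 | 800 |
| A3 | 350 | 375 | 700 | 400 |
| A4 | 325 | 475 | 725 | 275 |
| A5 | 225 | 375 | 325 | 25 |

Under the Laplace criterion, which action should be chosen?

A2

Row averages: A1=393.75, A2=825, A3=456.25, A4=450, A5=237.5
Highest average = 825 → A2.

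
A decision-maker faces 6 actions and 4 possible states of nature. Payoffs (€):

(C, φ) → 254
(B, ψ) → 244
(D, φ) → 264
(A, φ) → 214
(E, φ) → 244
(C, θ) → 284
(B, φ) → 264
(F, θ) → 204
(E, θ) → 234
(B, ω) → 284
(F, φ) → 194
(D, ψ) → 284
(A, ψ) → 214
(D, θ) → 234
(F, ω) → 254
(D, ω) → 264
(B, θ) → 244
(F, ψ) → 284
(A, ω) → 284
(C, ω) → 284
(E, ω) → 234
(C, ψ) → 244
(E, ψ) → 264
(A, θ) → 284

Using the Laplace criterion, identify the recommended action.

Row averages: A=249, B=259, C=266.5, D=261.5, E=244, F=234
Highest average = 266.5 → C.

C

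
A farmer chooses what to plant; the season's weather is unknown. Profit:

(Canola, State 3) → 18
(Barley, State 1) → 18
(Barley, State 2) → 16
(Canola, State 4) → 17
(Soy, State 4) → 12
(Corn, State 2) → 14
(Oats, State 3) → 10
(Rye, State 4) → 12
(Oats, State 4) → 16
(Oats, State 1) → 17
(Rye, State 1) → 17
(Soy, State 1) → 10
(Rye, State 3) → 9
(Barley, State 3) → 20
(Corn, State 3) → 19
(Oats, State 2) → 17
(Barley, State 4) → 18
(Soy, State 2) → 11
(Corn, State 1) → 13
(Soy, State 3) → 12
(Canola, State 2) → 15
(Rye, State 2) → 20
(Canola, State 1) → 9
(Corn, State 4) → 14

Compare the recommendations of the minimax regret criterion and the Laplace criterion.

minimax regret → Barley; laplace → Barley (agree)

Column bests: State 1=18, State 2=20, State 3=20, State 4=18.
Rye regrets: 1, 0, 11, 6 → max 11
Oats regrets: 1, 3, 10, 2 → max 10
Soy regrets: 8, 9, 8, 6 → max 9
Canola regrets: 9, 5, 2, 1 → max 9
Corn regrets: 5, 6, 1, 4 → max 6
Barley regrets: 0, 4, 0, 0 → max 4
Smallest max regret = 4 → Barley.
Row averages: Rye=14.5, Oats=15, Soy=11.25, Canola=14.75, Corn=15, Barley=18
Highest average = 18 → Barley.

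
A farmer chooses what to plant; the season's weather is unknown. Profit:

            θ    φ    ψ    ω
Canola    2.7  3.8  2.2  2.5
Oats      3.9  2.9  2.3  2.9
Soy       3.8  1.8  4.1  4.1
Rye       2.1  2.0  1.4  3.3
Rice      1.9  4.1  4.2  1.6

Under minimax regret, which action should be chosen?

Column bests: θ=3.9, φ=4.1, ψ=4.2, ω=4.1.
Canola regrets: 1.2, 0.3, 2.0, 1.6 → max 2.0
Oats regrets: 0.0, 1.2, 1.9, 1.2 → max 1.9
Soy regrets: 0.1, 2.3, 0.1, 0.0 → max 2.3
Rye regrets: 1.8, 2.1, 2.8, 0.8 → max 2.8
Rice regrets: 2.0, 0.0, 0.0, 2.5 → max 2.5
Smallest max regret = 1.9 → Oats.

Oats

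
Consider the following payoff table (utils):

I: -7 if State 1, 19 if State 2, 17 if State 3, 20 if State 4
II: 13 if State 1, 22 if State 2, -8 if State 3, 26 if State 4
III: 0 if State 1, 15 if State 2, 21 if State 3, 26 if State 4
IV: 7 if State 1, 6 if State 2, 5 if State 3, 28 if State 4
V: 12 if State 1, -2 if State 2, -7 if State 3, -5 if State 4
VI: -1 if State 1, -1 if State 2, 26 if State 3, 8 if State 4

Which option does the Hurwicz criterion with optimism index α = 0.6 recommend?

IV

I: 0.6·20 + 0.4·(-7) = 9.2
II: 0.6·26 + 0.4·(-8) = 12.4
III: 0.6·26 + 0.4·0 = 15.6
IV: 0.6·28 + 0.4·5 = 18.8
V: 0.6·12 + 0.4·(-7) = 4.4
VI: 0.6·26 + 0.4·(-1) = 15.2
Highest Hurwicz score = 18.8 → IV.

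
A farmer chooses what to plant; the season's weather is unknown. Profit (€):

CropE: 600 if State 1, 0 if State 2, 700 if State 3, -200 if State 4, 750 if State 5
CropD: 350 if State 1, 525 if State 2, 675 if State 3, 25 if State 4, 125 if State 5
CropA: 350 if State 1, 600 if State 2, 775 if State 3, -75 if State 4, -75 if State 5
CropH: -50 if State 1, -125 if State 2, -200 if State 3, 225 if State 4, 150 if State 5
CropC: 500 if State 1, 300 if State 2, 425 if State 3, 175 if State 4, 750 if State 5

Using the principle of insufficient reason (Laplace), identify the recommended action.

Row averages: CropE=370, CropD=340, CropA=315, CropH=0, CropC=430
Highest average = 430 → CropC.

CropC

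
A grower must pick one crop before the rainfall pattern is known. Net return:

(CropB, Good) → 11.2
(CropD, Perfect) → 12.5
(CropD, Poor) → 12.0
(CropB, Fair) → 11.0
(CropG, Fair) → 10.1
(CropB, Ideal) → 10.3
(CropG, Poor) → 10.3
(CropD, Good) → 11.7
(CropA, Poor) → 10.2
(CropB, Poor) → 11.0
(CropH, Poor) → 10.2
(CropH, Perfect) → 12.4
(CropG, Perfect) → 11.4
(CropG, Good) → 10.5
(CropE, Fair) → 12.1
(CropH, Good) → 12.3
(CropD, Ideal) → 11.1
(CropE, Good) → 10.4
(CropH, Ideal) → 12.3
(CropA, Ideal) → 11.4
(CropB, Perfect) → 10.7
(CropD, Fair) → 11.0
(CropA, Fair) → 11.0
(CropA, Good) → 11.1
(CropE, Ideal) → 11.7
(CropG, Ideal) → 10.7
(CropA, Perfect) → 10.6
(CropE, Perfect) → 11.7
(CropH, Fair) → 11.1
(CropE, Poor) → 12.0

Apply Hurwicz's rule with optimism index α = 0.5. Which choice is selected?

CropE: 0.5·12.1 + 0.5·10.4 = 11.25
CropA: 0.5·11.4 + 0.5·10.2 = 10.8
CropG: 0.5·11.4 + 0.5·10.1 = 10.75
CropD: 0.5·12.5 + 0.5·11.0 = 11.75
CropB: 0.5·11.2 + 0.5·10.3 = 10.75
CropH: 0.5·12.4 + 0.5·10.2 = 11.3
Highest Hurwicz score = 11.75 → CropD.

CropD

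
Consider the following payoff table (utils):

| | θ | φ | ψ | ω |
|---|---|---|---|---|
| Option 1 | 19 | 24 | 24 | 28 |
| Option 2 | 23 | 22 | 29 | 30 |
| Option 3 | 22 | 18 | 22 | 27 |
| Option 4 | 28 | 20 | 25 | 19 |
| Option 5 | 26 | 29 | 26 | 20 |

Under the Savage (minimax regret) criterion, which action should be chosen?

Column bests: θ=28, φ=29, ψ=29, ω=30.
Option 1 regrets: 9, 5, 5, 2 → max 9
Option 2 regrets: 5, 7, 0, 0 → max 7
Option 3 regrets: 6, 11, 7, 3 → max 11
Option 4 regrets: 0, 9, 4, 11 → max 11
Option 5 regrets: 2, 0, 3, 10 → max 10
Smallest max regret = 7 → Option 2.

Option 2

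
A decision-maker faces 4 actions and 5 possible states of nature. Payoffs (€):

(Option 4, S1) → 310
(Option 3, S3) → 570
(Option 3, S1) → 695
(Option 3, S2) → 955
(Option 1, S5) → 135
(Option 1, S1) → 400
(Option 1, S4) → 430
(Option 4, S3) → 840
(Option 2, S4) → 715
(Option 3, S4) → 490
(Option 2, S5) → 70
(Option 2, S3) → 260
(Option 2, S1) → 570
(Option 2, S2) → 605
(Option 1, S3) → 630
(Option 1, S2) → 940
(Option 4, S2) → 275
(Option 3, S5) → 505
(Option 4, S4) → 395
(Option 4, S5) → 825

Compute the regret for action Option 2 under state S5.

Best payoff under S5 is 825.
Regret = 825 − 70 = 755.

755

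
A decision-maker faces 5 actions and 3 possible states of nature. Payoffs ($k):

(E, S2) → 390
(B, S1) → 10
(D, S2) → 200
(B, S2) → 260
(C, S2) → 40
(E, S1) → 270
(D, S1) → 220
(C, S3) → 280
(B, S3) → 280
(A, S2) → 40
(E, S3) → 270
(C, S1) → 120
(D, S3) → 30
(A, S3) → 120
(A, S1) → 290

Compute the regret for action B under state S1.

Best payoff under S1 is 290.
Regret = 290 − 10 = 280.

280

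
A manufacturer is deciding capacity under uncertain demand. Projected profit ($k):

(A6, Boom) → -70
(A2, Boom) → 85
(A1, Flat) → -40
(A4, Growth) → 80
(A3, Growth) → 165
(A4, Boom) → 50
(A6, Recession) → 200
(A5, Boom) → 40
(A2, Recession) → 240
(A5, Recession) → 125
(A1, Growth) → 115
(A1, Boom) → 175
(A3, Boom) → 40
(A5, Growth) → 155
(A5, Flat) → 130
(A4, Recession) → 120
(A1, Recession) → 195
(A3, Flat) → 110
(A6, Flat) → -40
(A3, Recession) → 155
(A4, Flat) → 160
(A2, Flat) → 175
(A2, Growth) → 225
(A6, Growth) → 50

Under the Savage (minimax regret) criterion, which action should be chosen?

A2

Column bests: Recession=240, Flat=175, Growth=225, Boom=175.
A1 regrets: 45, 215, 110, 0 → max 215
A2 regrets: 0, 0, 0, 90 → max 90
A3 regrets: 85, 65, 60, 135 → max 135
A4 regrets: 120, 15, 145, 125 → max 145
A5 regrets: 115, 45, 70, 135 → max 135
A6 regrets: 40, 215, 175, 245 → max 245
Smallest max regret = 90 → A2.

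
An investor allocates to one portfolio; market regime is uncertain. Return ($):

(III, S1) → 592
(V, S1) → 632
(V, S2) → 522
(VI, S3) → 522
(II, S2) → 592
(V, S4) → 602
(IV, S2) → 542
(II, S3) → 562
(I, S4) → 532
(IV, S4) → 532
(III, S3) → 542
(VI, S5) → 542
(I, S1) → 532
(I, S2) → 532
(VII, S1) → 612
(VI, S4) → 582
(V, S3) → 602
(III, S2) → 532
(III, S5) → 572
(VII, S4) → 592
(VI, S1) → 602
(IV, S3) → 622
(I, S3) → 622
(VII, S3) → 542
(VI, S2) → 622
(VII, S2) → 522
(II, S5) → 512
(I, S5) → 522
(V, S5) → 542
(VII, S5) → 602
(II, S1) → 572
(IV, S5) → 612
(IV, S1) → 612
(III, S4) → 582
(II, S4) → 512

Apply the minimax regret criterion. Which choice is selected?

IV

Column bests: S1=632, S2=622, S3=622, S4=602, S5=612.
I regrets: 100, 90, 0, 70, 90 → max 100
II regrets: 60, 30, 60, 90, 100 → max 100
III regrets: 40, 90, 80, 20, 40 → max 90
IV regrets: 20, 80, 0, 70, 0 → max 80
V regrets: 0, 100, 20, 0, 70 → max 100
VI regrets: 30, 0, 100, 20, 70 → max 100
VII regrets: 20, 100, 80, 10, 10 → max 100
Smallest max regret = 80 → IV.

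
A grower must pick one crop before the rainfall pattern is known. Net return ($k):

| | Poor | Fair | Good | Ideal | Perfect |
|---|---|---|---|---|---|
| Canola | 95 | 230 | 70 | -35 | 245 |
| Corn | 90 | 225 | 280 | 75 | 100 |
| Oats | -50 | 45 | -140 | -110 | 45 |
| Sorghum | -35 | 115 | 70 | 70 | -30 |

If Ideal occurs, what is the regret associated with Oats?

185

Best payoff under Ideal is 75.
Regret = 75 − (-110) = 185.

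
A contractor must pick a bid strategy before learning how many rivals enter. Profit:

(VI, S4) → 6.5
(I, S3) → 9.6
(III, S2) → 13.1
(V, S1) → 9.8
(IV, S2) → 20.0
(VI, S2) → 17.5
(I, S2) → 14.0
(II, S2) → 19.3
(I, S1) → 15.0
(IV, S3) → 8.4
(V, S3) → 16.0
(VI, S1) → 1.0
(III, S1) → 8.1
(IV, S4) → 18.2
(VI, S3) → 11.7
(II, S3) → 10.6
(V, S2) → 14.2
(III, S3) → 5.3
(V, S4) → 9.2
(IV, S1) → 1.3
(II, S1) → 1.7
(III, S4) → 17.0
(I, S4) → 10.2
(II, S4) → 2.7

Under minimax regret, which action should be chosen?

I

Column bests: S1=15.0, S2=20.0, S3=16.0, S4=18.2.
I regrets: 0.0, 6.0, 6.4, 8.0 → max 8.0
II regrets: 13.3, 0.7, 5.4, 15.5 → max 15.5
III regrets: 6.9, 6.9, 10.7, 1.2 → max 10.7
IV regrets: 13.7, 0.0, 7.6, 0.0 → max 13.7
V regrets: 5.2, 5.8, 0.0, 9.0 → max 9.0
VI regrets: 14.0, 2.5, 4.3, 11.7 → max 14.0
Smallest max regret = 8.0 → I.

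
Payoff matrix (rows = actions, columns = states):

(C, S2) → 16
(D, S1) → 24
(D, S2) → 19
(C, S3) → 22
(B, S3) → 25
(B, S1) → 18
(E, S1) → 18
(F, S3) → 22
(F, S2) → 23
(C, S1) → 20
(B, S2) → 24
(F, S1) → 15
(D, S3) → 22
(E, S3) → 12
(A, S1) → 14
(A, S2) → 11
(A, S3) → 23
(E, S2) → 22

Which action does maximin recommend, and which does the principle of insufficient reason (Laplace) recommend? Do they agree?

Row minima: A=11, B=18, C=16, D=19, E=12, F=15
Best worst-case = 19 → D.
Row averages: A=16, B=67/3, C=58/3, D=65/3, E=52/3, F=20
Highest average = 67/3 → B.

maximin → D; laplace → B (disagree)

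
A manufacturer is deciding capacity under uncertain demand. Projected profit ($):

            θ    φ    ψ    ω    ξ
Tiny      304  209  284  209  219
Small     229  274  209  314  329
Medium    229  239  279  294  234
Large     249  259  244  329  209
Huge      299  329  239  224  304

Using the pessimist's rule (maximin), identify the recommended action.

Medium

Row minima: Tiny=209, Small=209, Medium=229, Large=209, Huge=224
Best worst-case = 229 → Medium.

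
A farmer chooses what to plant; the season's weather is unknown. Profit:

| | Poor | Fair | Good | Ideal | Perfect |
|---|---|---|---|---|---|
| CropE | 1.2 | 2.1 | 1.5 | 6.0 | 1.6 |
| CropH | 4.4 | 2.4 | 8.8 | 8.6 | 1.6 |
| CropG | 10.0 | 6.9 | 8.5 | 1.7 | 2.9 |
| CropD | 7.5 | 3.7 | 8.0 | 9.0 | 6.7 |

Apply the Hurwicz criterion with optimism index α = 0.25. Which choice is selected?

CropD

CropE: 0.25·6.0 + 0.75·1.2 = 2.4
CropH: 0.25·8.8 + 0.75·1.6 = 3.4
CropG: 0.25·10.0 + 0.75·1.7 = 3.775
CropD: 0.25·9.0 + 0.75·3.7 = 5.025
Highest Hurwicz score = 5.025 → CropD.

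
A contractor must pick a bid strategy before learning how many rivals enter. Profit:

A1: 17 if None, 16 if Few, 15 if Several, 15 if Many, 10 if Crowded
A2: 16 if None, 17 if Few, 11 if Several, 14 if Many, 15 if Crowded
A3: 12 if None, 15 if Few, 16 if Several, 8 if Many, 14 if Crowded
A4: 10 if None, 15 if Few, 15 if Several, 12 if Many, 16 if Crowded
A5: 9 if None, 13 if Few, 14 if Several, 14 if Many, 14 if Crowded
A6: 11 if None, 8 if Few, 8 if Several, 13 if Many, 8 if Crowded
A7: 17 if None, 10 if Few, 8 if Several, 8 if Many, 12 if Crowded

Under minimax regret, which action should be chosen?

A2

Column bests: None=17, Few=17, Several=16, Many=15, Crowded=16.
A1 regrets: 0, 1, 1, 0, 6 → max 6
A2 regrets: 1, 0, 5, 1, 1 → max 5
A3 regrets: 5, 2, 0, 7, 2 → max 7
A4 regrets: 7, 2, 1, 3, 0 → max 7
A5 regrets: 8, 4, 2, 1, 2 → max 8
A6 regrets: 6, 9, 8, 2, 8 → max 9
A7 regrets: 0, 7, 8, 7, 4 → max 8
Smallest max regret = 5 → A2.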